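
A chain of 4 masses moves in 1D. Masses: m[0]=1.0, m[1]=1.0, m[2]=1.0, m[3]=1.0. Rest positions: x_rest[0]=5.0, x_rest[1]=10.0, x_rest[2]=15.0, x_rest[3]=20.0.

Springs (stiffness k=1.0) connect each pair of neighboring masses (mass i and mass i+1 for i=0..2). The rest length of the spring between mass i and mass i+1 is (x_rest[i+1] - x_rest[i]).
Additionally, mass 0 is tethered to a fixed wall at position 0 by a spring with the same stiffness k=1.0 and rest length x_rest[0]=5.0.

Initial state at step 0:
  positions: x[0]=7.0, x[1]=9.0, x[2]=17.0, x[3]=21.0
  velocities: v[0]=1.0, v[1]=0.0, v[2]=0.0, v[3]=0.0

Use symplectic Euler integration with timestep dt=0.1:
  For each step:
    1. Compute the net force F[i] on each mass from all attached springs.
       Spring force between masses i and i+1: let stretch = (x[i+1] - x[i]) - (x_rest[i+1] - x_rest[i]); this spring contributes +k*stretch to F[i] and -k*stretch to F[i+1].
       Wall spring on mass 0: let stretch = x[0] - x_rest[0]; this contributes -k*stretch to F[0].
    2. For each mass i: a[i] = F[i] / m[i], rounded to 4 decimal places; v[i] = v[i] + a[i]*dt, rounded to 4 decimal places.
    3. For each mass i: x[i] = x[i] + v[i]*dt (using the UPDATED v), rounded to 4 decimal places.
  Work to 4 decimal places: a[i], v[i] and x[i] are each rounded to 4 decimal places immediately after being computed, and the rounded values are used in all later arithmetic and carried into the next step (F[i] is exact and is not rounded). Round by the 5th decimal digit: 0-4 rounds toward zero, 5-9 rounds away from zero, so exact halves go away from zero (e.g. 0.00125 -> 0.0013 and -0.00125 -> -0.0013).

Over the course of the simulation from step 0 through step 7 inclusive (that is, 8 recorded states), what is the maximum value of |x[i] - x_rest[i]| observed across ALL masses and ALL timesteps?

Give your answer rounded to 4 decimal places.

Step 0: x=[7.0000 9.0000 17.0000 21.0000] v=[1.0000 0.0000 0.0000 0.0000]
Step 1: x=[7.0500 9.0600 16.9600 21.0100] v=[0.5000 0.6000 -0.4000 0.1000]
Step 2: x=[7.0496 9.1789 16.8815 21.0295] v=[-0.0040 1.1890 -0.7850 0.1950]
Step 3: x=[7.0000 9.3535 16.7675 21.0575] v=[-0.4960 1.7463 -1.1405 0.2802]
Step 4: x=[6.9039 9.5787 16.6222 21.0926] v=[-0.9607 2.2524 -1.4529 0.3512]
Step 5: x=[6.7655 9.8476 16.4512 21.1330] v=[-1.3836 2.6893 -1.7102 0.4042]
Step 6: x=[6.5903 10.1518 16.2610 21.1766] v=[-1.7519 3.0415 -1.9024 0.4360]
Step 7: x=[6.3848 10.4814 16.0588 21.2210] v=[-2.0548 3.2963 -2.0218 0.4444]
Max displacement = 2.0500

Answer: 2.0500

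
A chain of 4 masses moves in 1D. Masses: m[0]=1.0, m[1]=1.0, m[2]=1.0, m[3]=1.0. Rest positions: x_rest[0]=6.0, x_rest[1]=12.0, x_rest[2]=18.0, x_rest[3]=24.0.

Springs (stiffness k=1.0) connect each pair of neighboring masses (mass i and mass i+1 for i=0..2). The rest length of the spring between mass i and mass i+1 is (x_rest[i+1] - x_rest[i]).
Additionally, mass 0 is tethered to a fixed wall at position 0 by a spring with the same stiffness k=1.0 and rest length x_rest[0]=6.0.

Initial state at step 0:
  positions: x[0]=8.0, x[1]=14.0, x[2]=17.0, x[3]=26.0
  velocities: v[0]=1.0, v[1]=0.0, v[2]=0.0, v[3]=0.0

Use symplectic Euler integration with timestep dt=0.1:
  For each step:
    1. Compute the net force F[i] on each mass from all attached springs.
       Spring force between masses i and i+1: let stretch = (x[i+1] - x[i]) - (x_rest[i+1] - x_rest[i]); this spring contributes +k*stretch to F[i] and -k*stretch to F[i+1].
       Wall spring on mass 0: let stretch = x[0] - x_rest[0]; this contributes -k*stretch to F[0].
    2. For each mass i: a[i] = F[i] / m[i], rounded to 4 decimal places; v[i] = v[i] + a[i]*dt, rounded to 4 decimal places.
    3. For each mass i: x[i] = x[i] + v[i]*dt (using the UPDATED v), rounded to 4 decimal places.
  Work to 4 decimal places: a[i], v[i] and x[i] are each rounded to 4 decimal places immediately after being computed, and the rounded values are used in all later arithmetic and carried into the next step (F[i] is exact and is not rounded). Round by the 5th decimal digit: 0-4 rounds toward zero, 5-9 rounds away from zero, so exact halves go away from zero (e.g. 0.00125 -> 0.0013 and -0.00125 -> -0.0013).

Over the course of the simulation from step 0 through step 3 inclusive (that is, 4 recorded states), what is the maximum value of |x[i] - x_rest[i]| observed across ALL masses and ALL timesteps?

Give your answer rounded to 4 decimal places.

Answer: 2.1726

Derivation:
Step 0: x=[8.0000 14.0000 17.0000 26.0000] v=[1.0000 0.0000 0.0000 0.0000]
Step 1: x=[8.0800 13.9700 17.0600 25.9700] v=[0.8000 -0.3000 0.6000 -0.3000]
Step 2: x=[8.1381 13.9120 17.1782 25.9109] v=[0.5810 -0.5800 1.1820 -0.5910]
Step 3: x=[8.1726 13.8289 17.3511 25.8245] v=[0.3446 -0.8308 1.7287 -0.8643]
Max displacement = 2.1726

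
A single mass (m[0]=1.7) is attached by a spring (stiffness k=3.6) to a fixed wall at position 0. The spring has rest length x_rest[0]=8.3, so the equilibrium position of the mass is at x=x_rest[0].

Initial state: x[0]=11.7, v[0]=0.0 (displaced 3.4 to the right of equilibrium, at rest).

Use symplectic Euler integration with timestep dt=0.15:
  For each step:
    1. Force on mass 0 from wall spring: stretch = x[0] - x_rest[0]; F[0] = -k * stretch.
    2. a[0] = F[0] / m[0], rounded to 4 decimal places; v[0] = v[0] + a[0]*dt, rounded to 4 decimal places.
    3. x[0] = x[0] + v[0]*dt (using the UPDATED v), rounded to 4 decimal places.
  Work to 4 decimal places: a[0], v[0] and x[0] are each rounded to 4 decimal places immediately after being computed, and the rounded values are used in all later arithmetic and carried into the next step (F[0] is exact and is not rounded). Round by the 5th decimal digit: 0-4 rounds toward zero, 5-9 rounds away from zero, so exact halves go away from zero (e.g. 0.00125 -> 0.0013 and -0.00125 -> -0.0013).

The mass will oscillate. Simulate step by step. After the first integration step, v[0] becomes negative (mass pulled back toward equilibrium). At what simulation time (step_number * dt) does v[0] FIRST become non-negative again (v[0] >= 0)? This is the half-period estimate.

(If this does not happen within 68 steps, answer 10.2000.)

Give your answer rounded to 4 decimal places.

Step 0: x=[11.7000] v=[0.0000]
Step 1: x=[11.5380] v=[-1.0800]
Step 2: x=[11.2217] v=[-2.1085]
Step 3: x=[10.7662] v=[-3.0366]
Step 4: x=[10.1932] v=[-3.8200]
Step 5: x=[9.5300] v=[-4.4214]
Step 6: x=[8.8082] v=[-4.8121]
Step 7: x=[8.0622] v=[-4.9735]
Step 8: x=[7.3275] v=[-4.8980]
Step 9: x=[6.6391] v=[-4.5891]
Step 10: x=[6.0299] v=[-4.0615]
Step 11: x=[5.5288] v=[-3.3404]
Step 12: x=[5.1598] v=[-2.4601]
Step 13: x=[4.9404] v=[-1.4626]
Step 14: x=[4.8811] v=[-0.3954]
Step 15: x=[4.9847] v=[0.6906]
First v>=0 after going negative at step 15, time=2.2500

Answer: 2.2500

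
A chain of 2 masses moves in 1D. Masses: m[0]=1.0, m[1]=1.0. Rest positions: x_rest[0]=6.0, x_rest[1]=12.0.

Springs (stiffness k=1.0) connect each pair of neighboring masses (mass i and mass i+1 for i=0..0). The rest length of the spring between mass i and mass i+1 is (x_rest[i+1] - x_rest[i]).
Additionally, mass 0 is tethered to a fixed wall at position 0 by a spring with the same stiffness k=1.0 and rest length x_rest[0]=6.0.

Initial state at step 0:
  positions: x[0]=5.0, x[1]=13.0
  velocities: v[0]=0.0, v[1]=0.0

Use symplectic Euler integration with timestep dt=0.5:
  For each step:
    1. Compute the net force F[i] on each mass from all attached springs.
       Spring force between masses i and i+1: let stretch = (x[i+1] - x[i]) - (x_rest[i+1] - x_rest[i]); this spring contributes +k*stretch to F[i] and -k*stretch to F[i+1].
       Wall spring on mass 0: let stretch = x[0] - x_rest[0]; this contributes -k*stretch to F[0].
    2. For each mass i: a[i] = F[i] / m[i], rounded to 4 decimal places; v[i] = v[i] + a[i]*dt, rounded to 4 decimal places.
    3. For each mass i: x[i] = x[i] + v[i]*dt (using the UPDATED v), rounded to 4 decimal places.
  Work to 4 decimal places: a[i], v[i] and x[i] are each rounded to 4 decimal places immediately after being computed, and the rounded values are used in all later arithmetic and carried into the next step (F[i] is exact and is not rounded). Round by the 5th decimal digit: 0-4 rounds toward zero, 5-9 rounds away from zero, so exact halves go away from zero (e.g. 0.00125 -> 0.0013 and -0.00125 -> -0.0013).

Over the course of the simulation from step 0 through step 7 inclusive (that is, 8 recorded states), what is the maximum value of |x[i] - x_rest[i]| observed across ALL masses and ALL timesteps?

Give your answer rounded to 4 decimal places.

Answer: 1.3980

Derivation:
Step 0: x=[5.0000 13.0000] v=[0.0000 0.0000]
Step 1: x=[5.7500 12.5000] v=[1.5000 -1.0000]
Step 2: x=[6.7500 11.8125] v=[2.0000 -1.3750]
Step 3: x=[7.3282 11.3594] v=[1.1563 -0.9063]
Step 4: x=[7.0821 11.3985] v=[-0.4922 0.0781]
Step 5: x=[6.1446 11.8585] v=[-1.8751 0.9199]
Step 6: x=[5.0994 12.3900] v=[-2.0905 1.0630]
Step 7: x=[4.6020 12.5989] v=[-0.9949 0.4177]
Max displacement = 1.3980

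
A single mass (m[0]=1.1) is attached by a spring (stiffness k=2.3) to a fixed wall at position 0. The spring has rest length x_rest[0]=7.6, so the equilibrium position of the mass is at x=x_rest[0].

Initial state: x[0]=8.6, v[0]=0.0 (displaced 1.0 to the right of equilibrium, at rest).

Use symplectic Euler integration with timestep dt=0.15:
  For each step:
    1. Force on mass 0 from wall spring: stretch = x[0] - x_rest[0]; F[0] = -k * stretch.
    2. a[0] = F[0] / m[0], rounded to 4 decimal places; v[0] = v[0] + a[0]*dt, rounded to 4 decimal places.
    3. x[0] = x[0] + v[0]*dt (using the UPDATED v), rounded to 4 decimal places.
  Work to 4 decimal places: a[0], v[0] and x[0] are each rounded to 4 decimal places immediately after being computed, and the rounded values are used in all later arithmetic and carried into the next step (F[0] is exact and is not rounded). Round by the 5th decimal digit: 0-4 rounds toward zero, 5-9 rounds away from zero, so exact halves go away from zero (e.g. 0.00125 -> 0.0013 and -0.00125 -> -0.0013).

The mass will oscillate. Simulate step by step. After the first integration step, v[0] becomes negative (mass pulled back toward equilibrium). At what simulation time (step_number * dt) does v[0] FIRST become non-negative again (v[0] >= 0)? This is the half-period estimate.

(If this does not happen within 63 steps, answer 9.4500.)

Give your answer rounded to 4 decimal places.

Answer: 2.2500

Derivation:
Step 0: x=[8.6000] v=[0.0000]
Step 1: x=[8.5530] v=[-0.3136]
Step 2: x=[8.4611] v=[-0.6125]
Step 3: x=[8.3287] v=[-0.8826]
Step 4: x=[8.1620] v=[-1.1111]
Step 5: x=[7.9689] v=[-1.2874]
Step 6: x=[7.7584] v=[-1.4031]
Step 7: x=[7.5405] v=[-1.4528]
Step 8: x=[7.3254] v=[-1.4341]
Step 9: x=[7.1232] v=[-1.3480]
Step 10: x=[6.9434] v=[-1.1985]
Step 11: x=[6.7945] v=[-0.9926]
Step 12: x=[6.6835] v=[-0.7400]
Step 13: x=[6.6156] v=[-0.4526]
Step 14: x=[6.5940] v=[-0.1439]
Step 15: x=[6.6197] v=[0.1716]
First v>=0 after going negative at step 15, time=2.2500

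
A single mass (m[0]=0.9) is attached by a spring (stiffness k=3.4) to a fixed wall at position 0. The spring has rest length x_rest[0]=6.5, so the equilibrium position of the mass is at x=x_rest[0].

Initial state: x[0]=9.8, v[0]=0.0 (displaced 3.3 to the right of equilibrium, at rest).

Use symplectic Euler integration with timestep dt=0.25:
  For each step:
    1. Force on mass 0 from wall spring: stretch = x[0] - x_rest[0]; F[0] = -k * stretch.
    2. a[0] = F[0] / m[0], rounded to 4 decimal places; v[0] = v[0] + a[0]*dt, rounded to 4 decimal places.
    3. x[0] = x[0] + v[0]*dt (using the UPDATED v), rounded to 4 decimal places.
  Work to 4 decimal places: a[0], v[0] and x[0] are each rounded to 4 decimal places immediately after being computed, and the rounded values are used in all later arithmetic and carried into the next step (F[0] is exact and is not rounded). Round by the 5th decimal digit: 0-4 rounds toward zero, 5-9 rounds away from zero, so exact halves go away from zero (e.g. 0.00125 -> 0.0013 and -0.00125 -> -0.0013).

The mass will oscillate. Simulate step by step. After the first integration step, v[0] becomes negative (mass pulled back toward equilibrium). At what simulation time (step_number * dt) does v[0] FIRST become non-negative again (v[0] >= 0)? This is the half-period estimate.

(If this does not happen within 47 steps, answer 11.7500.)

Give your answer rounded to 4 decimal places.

Answer: 1.7500

Derivation:
Step 0: x=[9.8000] v=[0.0000]
Step 1: x=[9.0208] v=[-3.1167]
Step 2: x=[7.6464] v=[-5.4975]
Step 3: x=[6.0014] v=[-6.5802]
Step 4: x=[4.4741] v=[-6.1093]
Step 5: x=[3.4251] v=[-4.1960]
Step 6: x=[3.1021] v=[-1.2919]
Step 7: x=[3.5814] v=[1.9172]
First v>=0 after going negative at step 7, time=1.7500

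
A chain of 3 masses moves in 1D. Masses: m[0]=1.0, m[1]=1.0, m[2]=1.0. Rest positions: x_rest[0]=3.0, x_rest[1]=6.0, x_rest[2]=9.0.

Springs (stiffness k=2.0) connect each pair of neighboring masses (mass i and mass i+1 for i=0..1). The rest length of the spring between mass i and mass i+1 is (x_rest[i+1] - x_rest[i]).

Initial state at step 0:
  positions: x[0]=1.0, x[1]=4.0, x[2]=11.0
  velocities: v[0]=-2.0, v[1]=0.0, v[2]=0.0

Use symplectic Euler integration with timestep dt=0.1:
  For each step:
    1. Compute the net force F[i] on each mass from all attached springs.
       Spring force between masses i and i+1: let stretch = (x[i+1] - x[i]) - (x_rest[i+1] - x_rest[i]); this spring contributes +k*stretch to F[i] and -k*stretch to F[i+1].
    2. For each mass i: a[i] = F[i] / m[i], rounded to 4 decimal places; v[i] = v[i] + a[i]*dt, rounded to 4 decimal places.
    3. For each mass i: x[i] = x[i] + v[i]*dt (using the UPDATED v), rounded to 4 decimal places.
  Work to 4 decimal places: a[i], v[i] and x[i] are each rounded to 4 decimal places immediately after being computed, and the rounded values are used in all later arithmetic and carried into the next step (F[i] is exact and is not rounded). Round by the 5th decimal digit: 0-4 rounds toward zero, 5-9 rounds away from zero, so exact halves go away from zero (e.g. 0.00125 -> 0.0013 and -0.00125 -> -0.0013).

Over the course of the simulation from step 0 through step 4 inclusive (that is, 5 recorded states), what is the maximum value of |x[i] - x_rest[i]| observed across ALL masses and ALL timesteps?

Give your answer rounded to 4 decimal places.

Answer: 2.7378

Derivation:
Step 0: x=[1.0000 4.0000 11.0000] v=[-2.0000 0.0000 0.0000]
Step 1: x=[0.8000 4.0800 10.9200] v=[-2.0000 0.8000 -0.8000]
Step 2: x=[0.6056 4.2312 10.7632] v=[-1.9440 1.5120 -1.5680]
Step 3: x=[0.4237 4.4405 10.5358] v=[-1.8189 2.0933 -2.2744]
Step 4: x=[0.2622 4.6914 10.2465] v=[-1.6155 2.5090 -2.8935]
Max displacement = 2.7378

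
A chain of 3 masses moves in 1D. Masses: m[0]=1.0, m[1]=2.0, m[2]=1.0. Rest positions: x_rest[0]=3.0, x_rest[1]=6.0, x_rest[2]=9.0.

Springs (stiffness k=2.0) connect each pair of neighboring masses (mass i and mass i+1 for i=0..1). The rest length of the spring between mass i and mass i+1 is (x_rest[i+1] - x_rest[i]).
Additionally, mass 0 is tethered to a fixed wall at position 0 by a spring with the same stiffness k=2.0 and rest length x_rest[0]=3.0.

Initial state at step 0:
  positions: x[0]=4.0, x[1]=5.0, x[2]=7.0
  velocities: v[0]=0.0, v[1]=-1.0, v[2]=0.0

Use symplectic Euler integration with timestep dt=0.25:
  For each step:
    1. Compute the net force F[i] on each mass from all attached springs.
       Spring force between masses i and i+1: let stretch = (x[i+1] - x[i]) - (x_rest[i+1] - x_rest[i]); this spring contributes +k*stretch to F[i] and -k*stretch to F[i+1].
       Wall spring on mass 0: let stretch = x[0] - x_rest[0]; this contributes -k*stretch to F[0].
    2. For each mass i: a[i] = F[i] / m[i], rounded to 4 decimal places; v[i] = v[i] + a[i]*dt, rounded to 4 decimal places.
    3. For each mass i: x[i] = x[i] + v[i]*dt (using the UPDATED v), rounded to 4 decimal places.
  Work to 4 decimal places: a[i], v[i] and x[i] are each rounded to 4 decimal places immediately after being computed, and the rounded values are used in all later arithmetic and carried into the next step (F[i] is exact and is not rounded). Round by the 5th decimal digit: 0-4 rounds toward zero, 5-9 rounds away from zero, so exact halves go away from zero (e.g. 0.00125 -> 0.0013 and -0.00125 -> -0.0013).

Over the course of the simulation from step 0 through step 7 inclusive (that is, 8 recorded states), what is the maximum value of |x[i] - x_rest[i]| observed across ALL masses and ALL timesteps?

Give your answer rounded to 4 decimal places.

Step 0: x=[4.0000 5.0000 7.0000] v=[0.0000 -1.0000 0.0000]
Step 1: x=[3.6250 4.8125 7.1250] v=[-1.5000 -0.7500 0.5000]
Step 2: x=[2.9453 4.6953 7.3360] v=[-2.7188 -0.4688 0.8438]
Step 3: x=[2.1162 4.6338 7.5919] v=[-3.3165 -0.2461 1.0235]
Step 4: x=[1.3373 4.5998 7.8530] v=[-3.1158 -0.1360 1.0445]
Step 5: x=[0.7990 4.5652 8.0825] v=[-2.1532 -0.1383 0.9179]
Step 6: x=[0.6316 4.5151 8.2473] v=[-0.6696 -0.2005 0.6593]
Step 7: x=[0.8707 4.4555 8.3206] v=[0.9564 -0.2383 0.2932]
Max displacement = 2.3684

Answer: 2.3684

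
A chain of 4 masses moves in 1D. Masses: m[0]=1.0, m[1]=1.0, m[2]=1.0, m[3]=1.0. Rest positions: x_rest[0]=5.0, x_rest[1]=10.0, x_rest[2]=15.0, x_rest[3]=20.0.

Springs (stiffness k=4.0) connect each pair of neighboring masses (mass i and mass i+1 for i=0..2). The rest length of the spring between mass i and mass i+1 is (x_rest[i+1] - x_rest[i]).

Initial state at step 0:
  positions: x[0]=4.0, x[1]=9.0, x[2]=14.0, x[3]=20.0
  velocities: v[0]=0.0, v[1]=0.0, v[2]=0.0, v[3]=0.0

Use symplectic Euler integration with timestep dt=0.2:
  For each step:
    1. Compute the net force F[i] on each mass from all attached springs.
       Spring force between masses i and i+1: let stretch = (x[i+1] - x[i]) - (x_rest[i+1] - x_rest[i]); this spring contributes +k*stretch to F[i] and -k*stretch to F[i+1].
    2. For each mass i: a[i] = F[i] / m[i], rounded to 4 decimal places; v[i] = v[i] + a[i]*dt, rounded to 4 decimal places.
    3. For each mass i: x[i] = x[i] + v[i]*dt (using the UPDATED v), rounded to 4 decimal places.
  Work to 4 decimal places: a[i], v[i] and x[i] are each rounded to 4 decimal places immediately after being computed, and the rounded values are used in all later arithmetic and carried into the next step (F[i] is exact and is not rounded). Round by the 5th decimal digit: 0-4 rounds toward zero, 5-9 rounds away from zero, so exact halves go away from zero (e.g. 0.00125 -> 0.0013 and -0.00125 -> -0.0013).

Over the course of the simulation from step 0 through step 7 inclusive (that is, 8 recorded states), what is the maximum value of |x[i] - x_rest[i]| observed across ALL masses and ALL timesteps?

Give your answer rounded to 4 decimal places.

Answer: 1.1297

Derivation:
Step 0: x=[4.0000 9.0000 14.0000 20.0000] v=[0.0000 0.0000 0.0000 0.0000]
Step 1: x=[4.0000 9.0000 14.1600 19.8400] v=[0.0000 0.0000 0.8000 -0.8000]
Step 2: x=[4.0000 9.0256 14.4032 19.5712] v=[0.0000 0.1280 1.2160 -1.3440]
Step 3: x=[4.0041 9.1075 14.6129 19.2755] v=[0.0205 0.4096 1.0483 -1.4784]
Step 4: x=[4.0247 9.2537 14.6877 19.0338] v=[0.1032 0.7312 0.3741 -1.2085]
Step 5: x=[4.0820 9.4327 14.5885 18.8967] v=[0.2864 0.8952 -0.4962 -0.6854]
Step 6: x=[4.1954 9.5806 14.3536 18.8703] v=[0.5670 0.7393 -1.1743 -0.1320]
Step 7: x=[4.3704 9.6305 14.0777 18.9212] v=[0.8752 0.2495 -1.3793 0.2546]
Max displacement = 1.1297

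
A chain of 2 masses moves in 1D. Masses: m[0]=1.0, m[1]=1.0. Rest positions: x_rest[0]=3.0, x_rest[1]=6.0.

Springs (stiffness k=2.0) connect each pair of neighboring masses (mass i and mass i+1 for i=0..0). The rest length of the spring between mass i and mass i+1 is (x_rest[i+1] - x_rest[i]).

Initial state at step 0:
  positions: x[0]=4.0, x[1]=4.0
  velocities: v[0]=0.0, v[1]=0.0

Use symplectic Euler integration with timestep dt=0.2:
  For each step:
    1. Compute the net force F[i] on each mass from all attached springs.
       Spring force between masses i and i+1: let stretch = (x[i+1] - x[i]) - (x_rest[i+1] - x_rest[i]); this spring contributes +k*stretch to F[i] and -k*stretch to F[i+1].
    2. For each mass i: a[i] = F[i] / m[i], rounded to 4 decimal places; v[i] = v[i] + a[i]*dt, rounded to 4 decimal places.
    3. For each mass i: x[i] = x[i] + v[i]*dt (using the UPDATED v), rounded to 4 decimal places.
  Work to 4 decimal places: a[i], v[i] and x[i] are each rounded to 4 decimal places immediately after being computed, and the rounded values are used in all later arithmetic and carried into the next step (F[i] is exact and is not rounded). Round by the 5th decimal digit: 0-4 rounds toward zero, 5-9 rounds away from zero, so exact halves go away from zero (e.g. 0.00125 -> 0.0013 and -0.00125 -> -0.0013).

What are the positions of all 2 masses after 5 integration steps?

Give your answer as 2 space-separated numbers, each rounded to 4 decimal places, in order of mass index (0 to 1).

Step 0: x=[4.0000 4.0000] v=[0.0000 0.0000]
Step 1: x=[3.7600 4.2400] v=[-1.2000 1.2000]
Step 2: x=[3.3184 4.6816] v=[-2.2080 2.2080]
Step 3: x=[2.7459 5.2541] v=[-2.8627 2.8627]
Step 4: x=[2.1340 5.8660] v=[-3.0594 3.0594]
Step 5: x=[1.5807 6.4193] v=[-2.7666 2.7666]

Answer: 1.5807 6.4193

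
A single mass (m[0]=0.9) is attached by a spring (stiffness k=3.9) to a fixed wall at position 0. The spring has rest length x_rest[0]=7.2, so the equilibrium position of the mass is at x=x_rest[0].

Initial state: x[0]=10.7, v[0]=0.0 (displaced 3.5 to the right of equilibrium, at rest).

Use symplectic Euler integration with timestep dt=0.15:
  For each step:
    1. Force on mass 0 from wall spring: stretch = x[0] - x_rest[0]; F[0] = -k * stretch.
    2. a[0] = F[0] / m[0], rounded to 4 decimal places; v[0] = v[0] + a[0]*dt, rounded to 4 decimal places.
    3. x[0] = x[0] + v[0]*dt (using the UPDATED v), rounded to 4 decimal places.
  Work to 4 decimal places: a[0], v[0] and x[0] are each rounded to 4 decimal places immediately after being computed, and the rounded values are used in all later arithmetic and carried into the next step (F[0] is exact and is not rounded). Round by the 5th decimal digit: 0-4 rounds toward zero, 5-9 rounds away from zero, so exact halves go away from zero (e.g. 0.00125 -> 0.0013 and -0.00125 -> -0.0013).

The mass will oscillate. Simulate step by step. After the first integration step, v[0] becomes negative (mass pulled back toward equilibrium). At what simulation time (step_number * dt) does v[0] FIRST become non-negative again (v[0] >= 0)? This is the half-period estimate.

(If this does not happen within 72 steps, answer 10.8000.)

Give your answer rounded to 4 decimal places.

Answer: 1.6500

Derivation:
Step 0: x=[10.7000] v=[0.0000]
Step 1: x=[10.3588] v=[-2.2750]
Step 2: x=[9.7096] v=[-4.3282]
Step 3: x=[8.8157] v=[-5.9594]
Step 4: x=[7.7643] v=[-7.0096]
Step 5: x=[6.6578] v=[-7.3764]
Step 6: x=[5.6042] v=[-7.0240]
Step 7: x=[4.7062] v=[-5.9867]
Step 8: x=[4.0513] v=[-4.3657]
Step 9: x=[3.7035] v=[-2.3190]
Step 10: x=[3.6966] v=[-0.0463]
Step 11: x=[4.0312] v=[2.2309]
First v>=0 after going negative at step 11, time=1.6500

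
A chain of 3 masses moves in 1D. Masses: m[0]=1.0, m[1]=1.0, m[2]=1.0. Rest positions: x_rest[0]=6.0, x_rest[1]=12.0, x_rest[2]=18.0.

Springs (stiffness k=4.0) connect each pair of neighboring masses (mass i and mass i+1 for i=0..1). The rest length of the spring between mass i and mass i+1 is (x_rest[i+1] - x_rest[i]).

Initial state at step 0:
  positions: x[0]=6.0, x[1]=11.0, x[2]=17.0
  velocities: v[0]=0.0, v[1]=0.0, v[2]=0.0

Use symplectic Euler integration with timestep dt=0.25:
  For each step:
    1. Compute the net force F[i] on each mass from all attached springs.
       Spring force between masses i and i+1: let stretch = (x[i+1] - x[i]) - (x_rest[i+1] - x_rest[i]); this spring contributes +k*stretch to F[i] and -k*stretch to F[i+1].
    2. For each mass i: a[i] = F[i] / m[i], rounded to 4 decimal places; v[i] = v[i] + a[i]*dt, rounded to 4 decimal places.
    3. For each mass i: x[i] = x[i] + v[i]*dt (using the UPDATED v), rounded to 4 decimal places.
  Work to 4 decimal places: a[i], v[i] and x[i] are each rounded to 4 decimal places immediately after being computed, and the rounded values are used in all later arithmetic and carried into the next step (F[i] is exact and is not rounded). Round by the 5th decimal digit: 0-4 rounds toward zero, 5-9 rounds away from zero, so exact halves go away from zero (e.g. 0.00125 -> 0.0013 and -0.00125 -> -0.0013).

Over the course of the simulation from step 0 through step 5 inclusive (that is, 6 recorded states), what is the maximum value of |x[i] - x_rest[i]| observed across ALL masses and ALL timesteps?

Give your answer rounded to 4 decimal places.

Step 0: x=[6.0000 11.0000 17.0000] v=[0.0000 0.0000 0.0000]
Step 1: x=[5.7500 11.2500 17.0000] v=[-1.0000 1.0000 0.0000]
Step 2: x=[5.3750 11.5625 17.0625] v=[-1.5000 1.2500 0.2500]
Step 3: x=[5.0469 11.7031 17.2500] v=[-1.3125 0.5625 0.7500]
Step 4: x=[4.8828 11.5664 17.5508] v=[-0.6563 -0.5468 1.2031]
Step 5: x=[4.8896 11.2549 17.8555] v=[0.0273 -1.2460 1.2187]
Max displacement = 1.1172

Answer: 1.1172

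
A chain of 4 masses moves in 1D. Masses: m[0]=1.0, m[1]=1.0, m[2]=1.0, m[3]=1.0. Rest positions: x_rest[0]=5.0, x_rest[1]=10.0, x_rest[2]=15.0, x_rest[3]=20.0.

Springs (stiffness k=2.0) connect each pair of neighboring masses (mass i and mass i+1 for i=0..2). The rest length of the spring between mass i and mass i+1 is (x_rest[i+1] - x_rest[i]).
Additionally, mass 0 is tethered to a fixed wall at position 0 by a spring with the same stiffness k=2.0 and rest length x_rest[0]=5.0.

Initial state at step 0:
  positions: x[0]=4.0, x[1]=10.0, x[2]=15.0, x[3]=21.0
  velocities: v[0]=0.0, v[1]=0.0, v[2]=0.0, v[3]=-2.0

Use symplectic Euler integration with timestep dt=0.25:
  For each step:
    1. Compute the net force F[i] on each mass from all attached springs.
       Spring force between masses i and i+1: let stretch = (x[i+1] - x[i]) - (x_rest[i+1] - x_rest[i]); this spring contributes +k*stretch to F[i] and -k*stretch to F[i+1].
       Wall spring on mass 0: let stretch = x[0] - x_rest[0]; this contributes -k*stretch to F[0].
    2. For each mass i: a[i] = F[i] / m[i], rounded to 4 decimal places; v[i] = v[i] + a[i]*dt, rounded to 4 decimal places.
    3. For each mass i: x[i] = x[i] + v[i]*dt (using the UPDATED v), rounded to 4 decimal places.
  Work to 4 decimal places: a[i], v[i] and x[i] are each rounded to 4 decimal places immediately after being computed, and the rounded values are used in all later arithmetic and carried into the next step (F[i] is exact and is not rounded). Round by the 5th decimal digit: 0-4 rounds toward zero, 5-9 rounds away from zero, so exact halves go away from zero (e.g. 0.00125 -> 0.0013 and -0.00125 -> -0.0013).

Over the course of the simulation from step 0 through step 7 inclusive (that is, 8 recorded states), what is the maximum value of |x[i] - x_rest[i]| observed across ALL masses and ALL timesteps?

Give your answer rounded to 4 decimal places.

Step 0: x=[4.0000 10.0000 15.0000 21.0000] v=[0.0000 0.0000 0.0000 -2.0000]
Step 1: x=[4.2500 9.8750 15.1250 20.3750] v=[1.0000 -0.5000 0.5000 -2.5000]
Step 2: x=[4.6719 9.7031 15.2500 19.7188] v=[1.6875 -0.6875 0.5000 -2.6250]
Step 3: x=[5.1387 9.5957 15.2402 19.1290] v=[1.8672 -0.4297 -0.0391 -2.3594]
Step 4: x=[5.5203 9.6367 15.0110 18.6781] v=[1.5264 0.1641 -0.9170 -1.8038]
Step 5: x=[5.7264 9.8350 14.5684 18.3938] v=[0.8245 0.7931 -1.7706 -1.1374]
Step 6: x=[5.7303 10.1114 14.0123 18.2563] v=[0.0156 1.1055 -2.2246 -0.5501]
Step 7: x=[5.5656 10.3278 13.4990 18.2133] v=[-0.6590 0.8654 -2.0531 -0.1721]
Max displacement = 1.7867

Answer: 1.7867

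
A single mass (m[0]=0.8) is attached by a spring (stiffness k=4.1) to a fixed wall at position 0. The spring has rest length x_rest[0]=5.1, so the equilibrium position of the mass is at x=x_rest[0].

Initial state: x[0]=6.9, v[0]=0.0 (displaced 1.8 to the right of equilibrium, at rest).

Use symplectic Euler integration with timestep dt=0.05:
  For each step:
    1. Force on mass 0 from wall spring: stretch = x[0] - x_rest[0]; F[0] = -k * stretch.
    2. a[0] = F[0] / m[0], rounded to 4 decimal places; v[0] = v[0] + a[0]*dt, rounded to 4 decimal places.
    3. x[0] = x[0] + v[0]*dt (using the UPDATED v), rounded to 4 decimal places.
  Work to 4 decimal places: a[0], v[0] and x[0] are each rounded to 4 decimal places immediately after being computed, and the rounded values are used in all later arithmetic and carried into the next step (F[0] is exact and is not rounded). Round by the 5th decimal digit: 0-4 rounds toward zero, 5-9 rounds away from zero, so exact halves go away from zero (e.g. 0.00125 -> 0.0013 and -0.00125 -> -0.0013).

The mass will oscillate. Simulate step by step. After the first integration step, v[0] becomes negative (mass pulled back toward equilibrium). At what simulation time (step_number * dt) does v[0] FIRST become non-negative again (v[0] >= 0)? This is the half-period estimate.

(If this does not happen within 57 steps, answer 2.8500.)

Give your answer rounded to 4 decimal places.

Answer: 1.4000

Derivation:
Step 0: x=[6.9000] v=[0.0000]
Step 1: x=[6.8769] v=[-0.4613]
Step 2: x=[6.8311] v=[-0.9166]
Step 3: x=[6.7631] v=[-1.3602]
Step 4: x=[6.6738] v=[-1.7864]
Step 5: x=[6.5643] v=[-2.1897]
Step 6: x=[6.4361] v=[-2.5649]
Step 7: x=[6.2907] v=[-2.9073]
Step 8: x=[6.1301] v=[-3.2124]
Step 9: x=[5.9563] v=[-3.4764]
Step 10: x=[5.7715] v=[-3.6958]
Step 11: x=[5.5781] v=[-3.8679]
Step 12: x=[5.3786] v=[-3.9904]
Step 13: x=[5.1755] v=[-4.0618]
Step 14: x=[4.9714] v=[-4.0811]
Step 15: x=[4.7690] v=[-4.0481]
Step 16: x=[4.5708] v=[-3.9633]
Step 17: x=[4.3794] v=[-3.8277]
Step 18: x=[4.1973] v=[-3.6430]
Step 19: x=[4.0267] v=[-3.4117]
Step 20: x=[3.8699] v=[-3.1367]
Step 21: x=[3.7288] v=[-2.8215]
Step 22: x=[3.6053] v=[-2.4701]
Step 23: x=[3.5009] v=[-2.0871]
Step 24: x=[3.4170] v=[-1.6773]
Step 25: x=[3.3547] v=[-1.2460]
Step 26: x=[3.3148] v=[-0.7988]
Step 27: x=[3.2977] v=[-0.3413]
Step 28: x=[3.3037] v=[0.1205]
First v>=0 after going negative at step 28, time=1.4000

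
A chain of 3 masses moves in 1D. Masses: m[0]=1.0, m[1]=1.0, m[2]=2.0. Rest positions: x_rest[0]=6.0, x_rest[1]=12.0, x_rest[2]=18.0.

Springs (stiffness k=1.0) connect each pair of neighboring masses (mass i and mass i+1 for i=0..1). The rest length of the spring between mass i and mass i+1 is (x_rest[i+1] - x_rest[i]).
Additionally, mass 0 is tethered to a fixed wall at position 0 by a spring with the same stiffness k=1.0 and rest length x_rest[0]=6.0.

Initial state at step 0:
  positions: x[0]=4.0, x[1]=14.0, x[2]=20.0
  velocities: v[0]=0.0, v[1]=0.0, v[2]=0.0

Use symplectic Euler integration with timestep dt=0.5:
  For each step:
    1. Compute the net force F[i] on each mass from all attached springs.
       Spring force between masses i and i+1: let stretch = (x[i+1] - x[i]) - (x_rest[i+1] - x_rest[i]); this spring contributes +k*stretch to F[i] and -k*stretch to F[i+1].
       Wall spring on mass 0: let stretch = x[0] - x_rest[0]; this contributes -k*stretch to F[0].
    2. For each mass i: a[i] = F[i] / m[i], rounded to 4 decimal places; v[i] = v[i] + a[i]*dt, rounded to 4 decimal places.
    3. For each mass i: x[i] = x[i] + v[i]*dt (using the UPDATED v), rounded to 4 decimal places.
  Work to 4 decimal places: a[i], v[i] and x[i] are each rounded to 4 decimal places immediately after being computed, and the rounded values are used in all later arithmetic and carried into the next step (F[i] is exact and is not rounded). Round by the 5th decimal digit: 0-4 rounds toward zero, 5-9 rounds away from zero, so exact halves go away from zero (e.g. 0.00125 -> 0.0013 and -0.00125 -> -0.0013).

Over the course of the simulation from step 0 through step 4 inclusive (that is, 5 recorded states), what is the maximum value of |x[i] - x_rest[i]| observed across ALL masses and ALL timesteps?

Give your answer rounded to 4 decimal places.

Answer: 2.7188

Derivation:
Step 0: x=[4.0000 14.0000 20.0000] v=[0.0000 0.0000 0.0000]
Step 1: x=[5.5000 13.0000 20.0000] v=[3.0000 -2.0000 0.0000]
Step 2: x=[7.5000 11.8750 19.8750] v=[4.0000 -2.2500 -0.2500]
Step 3: x=[8.7188 11.6563 19.5000] v=[2.4375 -0.4375 -0.7500]
Step 4: x=[8.4922 12.6641 18.8945] v=[-0.4532 2.0156 -1.2110]
Max displacement = 2.7188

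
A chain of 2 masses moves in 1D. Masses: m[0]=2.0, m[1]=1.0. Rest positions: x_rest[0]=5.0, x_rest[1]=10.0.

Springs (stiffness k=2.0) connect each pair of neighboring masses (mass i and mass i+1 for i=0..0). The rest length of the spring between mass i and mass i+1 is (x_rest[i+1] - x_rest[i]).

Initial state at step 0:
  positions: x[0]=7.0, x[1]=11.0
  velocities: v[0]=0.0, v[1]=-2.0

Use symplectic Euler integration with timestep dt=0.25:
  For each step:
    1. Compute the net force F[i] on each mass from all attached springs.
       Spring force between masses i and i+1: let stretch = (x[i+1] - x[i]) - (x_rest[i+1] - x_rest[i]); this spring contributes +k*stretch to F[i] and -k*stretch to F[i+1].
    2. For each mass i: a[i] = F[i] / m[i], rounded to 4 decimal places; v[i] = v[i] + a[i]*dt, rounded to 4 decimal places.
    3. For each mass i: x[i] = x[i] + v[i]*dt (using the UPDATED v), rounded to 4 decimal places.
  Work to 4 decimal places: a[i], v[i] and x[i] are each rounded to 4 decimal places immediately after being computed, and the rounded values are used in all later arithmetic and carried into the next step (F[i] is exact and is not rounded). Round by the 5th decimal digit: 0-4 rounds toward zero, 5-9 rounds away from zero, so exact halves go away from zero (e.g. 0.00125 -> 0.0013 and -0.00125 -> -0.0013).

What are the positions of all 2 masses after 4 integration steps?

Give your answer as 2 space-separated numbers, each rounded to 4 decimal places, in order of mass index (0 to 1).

Answer: 6.2574 10.4853

Derivation:
Step 0: x=[7.0000 11.0000] v=[0.0000 -2.0000]
Step 1: x=[6.9375 10.6250] v=[-0.2500 -1.5000]
Step 2: x=[6.7930 10.4141] v=[-0.5781 -0.8438]
Step 3: x=[6.5623 10.3755] v=[-0.9228 -0.1544]
Step 4: x=[6.2574 10.4853] v=[-1.2195 0.4390]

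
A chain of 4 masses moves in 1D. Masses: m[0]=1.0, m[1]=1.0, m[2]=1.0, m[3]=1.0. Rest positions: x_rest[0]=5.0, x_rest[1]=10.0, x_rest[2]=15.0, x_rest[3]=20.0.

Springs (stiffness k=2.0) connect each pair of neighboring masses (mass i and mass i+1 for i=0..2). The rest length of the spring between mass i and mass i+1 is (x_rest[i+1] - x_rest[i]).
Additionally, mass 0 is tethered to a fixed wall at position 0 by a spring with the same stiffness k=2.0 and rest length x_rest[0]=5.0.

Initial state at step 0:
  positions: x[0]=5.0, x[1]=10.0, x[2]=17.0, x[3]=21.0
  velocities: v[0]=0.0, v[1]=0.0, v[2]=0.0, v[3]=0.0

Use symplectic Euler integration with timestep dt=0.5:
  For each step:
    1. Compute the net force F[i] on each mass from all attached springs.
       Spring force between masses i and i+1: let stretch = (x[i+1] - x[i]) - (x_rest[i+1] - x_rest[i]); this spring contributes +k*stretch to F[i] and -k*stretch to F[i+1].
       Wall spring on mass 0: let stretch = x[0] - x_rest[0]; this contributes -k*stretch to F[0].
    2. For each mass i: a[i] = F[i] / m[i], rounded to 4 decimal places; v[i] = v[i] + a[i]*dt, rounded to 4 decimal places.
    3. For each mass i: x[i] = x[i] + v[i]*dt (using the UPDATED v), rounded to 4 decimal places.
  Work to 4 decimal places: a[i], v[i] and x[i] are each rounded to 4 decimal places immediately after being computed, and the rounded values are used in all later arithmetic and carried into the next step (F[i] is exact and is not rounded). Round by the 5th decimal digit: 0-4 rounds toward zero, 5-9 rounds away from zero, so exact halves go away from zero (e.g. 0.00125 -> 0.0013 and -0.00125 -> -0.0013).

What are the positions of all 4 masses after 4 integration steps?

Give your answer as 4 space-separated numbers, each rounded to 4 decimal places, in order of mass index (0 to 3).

Step 0: x=[5.0000 10.0000 17.0000 21.0000] v=[0.0000 0.0000 0.0000 0.0000]
Step 1: x=[5.0000 11.0000 15.5000 21.5000] v=[0.0000 2.0000 -3.0000 1.0000]
Step 2: x=[5.5000 11.2500 14.7500 21.5000] v=[1.0000 0.5000 -1.5000 0.0000]
Step 3: x=[6.1250 10.3750 15.6250 20.6250] v=[1.2500 -1.7500 1.7500 -1.7500]
Step 4: x=[5.8125 10.0000 16.3750 19.7500] v=[-0.6250 -0.7500 1.5000 -1.7500]

Answer: 5.8125 10.0000 16.3750 19.7500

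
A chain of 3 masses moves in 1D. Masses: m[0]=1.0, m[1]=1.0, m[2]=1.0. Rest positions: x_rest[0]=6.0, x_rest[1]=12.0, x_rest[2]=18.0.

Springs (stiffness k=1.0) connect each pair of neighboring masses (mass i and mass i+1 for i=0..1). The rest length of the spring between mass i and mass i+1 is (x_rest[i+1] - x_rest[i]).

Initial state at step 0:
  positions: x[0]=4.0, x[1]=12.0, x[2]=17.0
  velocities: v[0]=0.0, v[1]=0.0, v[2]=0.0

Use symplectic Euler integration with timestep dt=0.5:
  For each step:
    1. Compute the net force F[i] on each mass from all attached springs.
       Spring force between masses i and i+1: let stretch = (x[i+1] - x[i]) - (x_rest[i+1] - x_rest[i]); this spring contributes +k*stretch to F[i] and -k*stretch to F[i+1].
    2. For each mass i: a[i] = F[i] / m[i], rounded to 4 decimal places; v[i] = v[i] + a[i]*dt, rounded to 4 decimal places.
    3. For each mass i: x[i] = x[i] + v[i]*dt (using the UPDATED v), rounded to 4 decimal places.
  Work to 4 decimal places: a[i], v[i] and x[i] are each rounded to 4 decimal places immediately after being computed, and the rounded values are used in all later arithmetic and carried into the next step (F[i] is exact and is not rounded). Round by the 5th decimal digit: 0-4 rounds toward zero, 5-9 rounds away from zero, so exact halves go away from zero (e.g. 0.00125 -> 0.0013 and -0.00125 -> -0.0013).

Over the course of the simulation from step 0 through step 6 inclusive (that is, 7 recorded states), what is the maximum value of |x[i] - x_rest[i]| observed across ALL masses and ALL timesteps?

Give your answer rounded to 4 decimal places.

Step 0: x=[4.0000 12.0000 17.0000] v=[0.0000 0.0000 0.0000]
Step 1: x=[4.5000 11.2500 17.2500] v=[1.0000 -1.5000 0.5000]
Step 2: x=[5.1875 10.3125 17.5000] v=[1.3750 -1.8750 0.5000]
Step 3: x=[5.6563 9.8906 17.4531] v=[0.9375 -0.8438 -0.0938]
Step 4: x=[5.6837 10.3008 17.0156] v=[0.0547 0.8203 -0.8751]
Step 5: x=[5.3653 11.2354 16.3994] v=[-0.6368 1.8692 -1.2325]
Step 6: x=[5.0144 11.9935 15.9922] v=[-0.7018 1.5162 -0.8145]
Max displacement = 2.1094

Answer: 2.1094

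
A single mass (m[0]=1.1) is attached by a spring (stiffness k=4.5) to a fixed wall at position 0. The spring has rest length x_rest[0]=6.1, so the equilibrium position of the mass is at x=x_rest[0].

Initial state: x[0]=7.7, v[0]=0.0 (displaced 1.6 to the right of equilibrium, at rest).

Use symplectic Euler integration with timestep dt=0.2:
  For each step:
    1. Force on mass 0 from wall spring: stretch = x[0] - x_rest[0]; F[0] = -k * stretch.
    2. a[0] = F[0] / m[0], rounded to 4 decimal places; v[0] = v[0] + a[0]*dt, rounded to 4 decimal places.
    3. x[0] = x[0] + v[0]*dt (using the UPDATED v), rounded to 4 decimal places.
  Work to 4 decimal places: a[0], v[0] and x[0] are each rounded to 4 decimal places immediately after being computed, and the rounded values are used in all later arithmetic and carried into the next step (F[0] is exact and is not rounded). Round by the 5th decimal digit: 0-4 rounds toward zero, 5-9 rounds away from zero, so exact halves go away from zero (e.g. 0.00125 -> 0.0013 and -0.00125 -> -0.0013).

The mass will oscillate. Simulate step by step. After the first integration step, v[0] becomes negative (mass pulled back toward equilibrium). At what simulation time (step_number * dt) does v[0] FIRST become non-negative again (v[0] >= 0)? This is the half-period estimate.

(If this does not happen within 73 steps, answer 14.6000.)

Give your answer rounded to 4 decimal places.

Step 0: x=[7.7000] v=[0.0000]
Step 1: x=[7.4382] v=[-1.3091]
Step 2: x=[6.9574] v=[-2.4040]
Step 3: x=[6.3363] v=[-3.1055]
Step 4: x=[5.6765] v=[-3.2988]
Step 5: x=[5.0860] v=[-2.9523]
Step 6: x=[4.6615] v=[-2.1227]
Step 7: x=[4.4724] v=[-0.9457]
Step 8: x=[4.5496] v=[0.3860]
First v>=0 after going negative at step 8, time=1.6000

Answer: 1.6000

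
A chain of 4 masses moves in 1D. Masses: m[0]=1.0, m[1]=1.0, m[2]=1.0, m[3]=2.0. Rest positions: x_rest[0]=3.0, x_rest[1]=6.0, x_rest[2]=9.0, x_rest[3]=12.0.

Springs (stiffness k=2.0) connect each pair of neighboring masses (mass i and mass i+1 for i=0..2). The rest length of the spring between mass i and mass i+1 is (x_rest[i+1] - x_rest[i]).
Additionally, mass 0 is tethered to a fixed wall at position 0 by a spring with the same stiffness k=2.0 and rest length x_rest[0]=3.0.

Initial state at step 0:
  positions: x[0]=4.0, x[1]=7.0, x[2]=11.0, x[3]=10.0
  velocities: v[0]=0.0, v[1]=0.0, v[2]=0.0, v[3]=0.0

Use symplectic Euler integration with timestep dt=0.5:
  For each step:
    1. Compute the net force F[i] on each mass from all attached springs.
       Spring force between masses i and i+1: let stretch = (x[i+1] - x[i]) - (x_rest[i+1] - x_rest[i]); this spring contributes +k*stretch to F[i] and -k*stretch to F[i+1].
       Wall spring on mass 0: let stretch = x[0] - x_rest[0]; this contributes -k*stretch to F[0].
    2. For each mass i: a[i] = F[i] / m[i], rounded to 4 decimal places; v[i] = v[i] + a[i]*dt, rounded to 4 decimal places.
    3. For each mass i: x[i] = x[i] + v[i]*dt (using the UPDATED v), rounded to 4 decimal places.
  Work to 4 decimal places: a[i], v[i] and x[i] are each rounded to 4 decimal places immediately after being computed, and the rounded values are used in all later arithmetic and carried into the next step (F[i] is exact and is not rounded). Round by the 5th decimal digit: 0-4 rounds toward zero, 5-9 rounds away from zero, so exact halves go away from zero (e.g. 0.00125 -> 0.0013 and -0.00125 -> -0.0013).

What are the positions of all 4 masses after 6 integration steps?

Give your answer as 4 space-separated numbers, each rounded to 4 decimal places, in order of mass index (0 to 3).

Answer: 0.5040 6.1661 8.5440 12.3580

Derivation:
Step 0: x=[4.0000 7.0000 11.0000 10.0000] v=[0.0000 0.0000 0.0000 0.0000]
Step 1: x=[3.5000 7.5000 8.5000 11.0000] v=[-1.0000 1.0000 -5.0000 2.0000]
Step 2: x=[3.2500 6.5000 6.7500 12.1250] v=[-0.5000 -2.0000 -3.5000 2.2500]
Step 3: x=[3.0000 4.0000 7.5625 12.6563] v=[-0.5000 -5.0000 1.6250 1.0625]
Step 4: x=[1.7500 2.7813 9.1407 12.6641] v=[-2.5000 -2.4375 3.1563 0.0156]
Step 5: x=[0.1407 4.2266 9.3009 12.5411] v=[-3.2187 2.8906 0.3203 -0.2461]
Step 6: x=[0.5040 6.1661 8.5440 12.3580] v=[0.7265 3.8790 -1.5138 -0.3662]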